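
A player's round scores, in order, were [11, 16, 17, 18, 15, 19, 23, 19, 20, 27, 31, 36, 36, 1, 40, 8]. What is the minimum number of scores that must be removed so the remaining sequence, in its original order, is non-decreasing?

Fewest deletions = n − (longest non-decreasing subsequence).
i:      1  2  3  4  5  6  7  8  9 10 11 12 13 14 15 16
a[i]:  11 16 17 18 15 19 23 19 20 27 31 36 36  1 40  8
dp:     1  2  3  4  2  5  6  6  7  8  9 10 11  1 12  2
max dp = 12, so deletions = 16 − 12 = 4.

4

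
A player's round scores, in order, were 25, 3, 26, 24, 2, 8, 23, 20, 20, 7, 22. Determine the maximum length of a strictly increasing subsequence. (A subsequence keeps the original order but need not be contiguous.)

4

Track the smallest tail for each achievable length (strict):
25 → extends → [25]
3 → replaces 25 → [3]
26 → extends → [3, 26]
24 → replaces 26 → [3, 24]
2 → replaces 3 → [2, 24]
8 → replaces 24 → [2, 8]
23 → extends → [2, 8, 23]
20 → replaces 23 → [2, 8, 20]
20 → already a tail → [2, 8, 20]
7 → replaces 8 → [2, 7, 20]
22 → extends → [2, 7, 20, 22]
Four tails, so the longest strictly increasing subsequence has length 4 (e.g. 3, 8, 20, 22).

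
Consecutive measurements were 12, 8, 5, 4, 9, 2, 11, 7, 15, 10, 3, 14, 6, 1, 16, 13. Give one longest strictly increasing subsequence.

8, 9, 11, 15, 16

Patience tails give the LIS length; then backtrack through the dp parents:
12 → extends → [12]
8 → replaces 12 → [8]
5 → replaces 8 → [5]
4 → replaces 5 → [4]
9 → extends → [4, 9]
2 → replaces 4 → [2, 9]
11 → extends → [2, 9, 11]
7 → replaces 9 → [2, 7, 11]
15 → extends → [2, 7, 11, 15]
10 → replaces 11 → [2, 7, 10, 15]
3 → replaces 7 → [2, 3, 10, 15]
14 → replaces 15 → [2, 3, 10, 14]
6 → replaces 10 → [2, 3, 6, 14]
1 → replaces 2 → [1, 3, 6, 14]
16 → extends → [1, 3, 6, 14, 16]
13 → replaces 14 → [1, 3, 6, 13, 16]
Length 5; one witness is 8, 9, 11, 15, 16.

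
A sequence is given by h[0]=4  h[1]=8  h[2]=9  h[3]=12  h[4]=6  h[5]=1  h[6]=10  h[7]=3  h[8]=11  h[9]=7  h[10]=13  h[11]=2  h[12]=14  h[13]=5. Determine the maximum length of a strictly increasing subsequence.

7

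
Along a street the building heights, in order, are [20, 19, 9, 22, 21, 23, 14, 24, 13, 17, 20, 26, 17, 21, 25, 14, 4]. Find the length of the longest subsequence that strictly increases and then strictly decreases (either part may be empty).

8

inc[i] = longest strictly increasing subsequence ending at i; dec[i] = longest strictly decreasing subsequence starting at i:
i:      1  2  3  4  5  6  7  8  9 10 11 12 13 14 15 16 17
a[i]:  20 19  9 22 21 23 14 24 13 17 20 26 17 21 25 14  4
inc:    1  1  1  2  2  3  2  4  2  3  4  5  3  5  6  3  1
dec:    5  4  2  6  5  5  3  5  2  3  4  4  3  3  3  2  1
Best peak at i=8 (value 24): inc=4, dec=5, length 4+5−1 = 8.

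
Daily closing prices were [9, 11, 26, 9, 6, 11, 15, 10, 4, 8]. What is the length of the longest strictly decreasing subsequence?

Negate each value so 'decreasing' becomes 'increasing', then run patience tails on the negated sequence:
-9 → extends → [-9]
-11 → replaces -9 → [-11]
-26 → replaces -11 → [-26]
-9 → extends → [-26, -9]
-6 → extends → [-26, -9, -6]
-11 → replaces -9 → [-26, -11, -6]
-15 → replaces -11 → [-26, -15, -6]
-10 → replaces -6 → [-26, -15, -10]
-4 → extends → [-26, -15, -10, -4]
-8 → replaces -4 → [-26, -15, -10, -8]
Four tails, so the longest strictly decreasing subsequence of the original has length 4.

4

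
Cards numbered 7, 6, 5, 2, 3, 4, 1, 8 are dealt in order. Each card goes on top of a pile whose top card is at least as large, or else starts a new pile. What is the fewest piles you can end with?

4

The minimum number of non-increasing subsequences covering a sequence equals the length of its longest strictly increasing subsequence.
LIS length is 4 (e.g. 2, 3, 4, 8), so 4 piles are needed.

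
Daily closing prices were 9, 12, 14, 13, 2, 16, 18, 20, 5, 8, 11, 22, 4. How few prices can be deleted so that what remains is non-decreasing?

6

Fewest deletions = n − (longest non-decreasing subsequence).
Patience tails:
9 → extends → [9]
12 → extends → [9, 12]
14 → extends → [9, 12, 14]
13 → replaces 14 → [9, 12, 13]
2 → replaces 9 → [2, 12, 13]
16 → extends → [2, 12, 13, 16]
18 → extends → [2, 12, 13, 16, 18]
20 → extends → [2, 12, 13, 16, 18, 20]
5 → replaces 12 → [2, 5, 13, 16, 18, 20]
8 → replaces 13 → [2, 5, 8, 16, 18, 20]
11 → replaces 16 → [2, 5, 8, 11, 18, 20]
22 → extends → [2, 5, 8, 11, 18, 20, 22]
4 → replaces 5 → [2, 4, 8, 11, 18, 20, 22]
Longest non-decreasing subsequence has length 7, so deletions = 13 − 7 = 6.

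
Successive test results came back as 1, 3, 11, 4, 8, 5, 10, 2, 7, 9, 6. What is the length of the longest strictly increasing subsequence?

6

Let dp[i] be the length of the longest such subsequence ending at index i:
i:      1  2  3  4  5  6  7  8  9 10 11
a[i]:   1  3 11  4  8  5 10  2  7  9  6
dp:     1  2  3  3  4  4  5  2  5  6  5
Maximum dp value is 6.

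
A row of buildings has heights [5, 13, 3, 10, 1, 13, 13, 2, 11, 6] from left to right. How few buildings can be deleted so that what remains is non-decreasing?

6

Fewest deletions = n − (longest non-decreasing subsequence).
i:      1  2  3  4  5  6  7  8  9 10
a[i]:   5 13  3 10  1 13 13  2 11  6
dp:     1  2  1  2  1  3  4  2  3  3
max dp = 4, so deletions = 10 − 4 = 6.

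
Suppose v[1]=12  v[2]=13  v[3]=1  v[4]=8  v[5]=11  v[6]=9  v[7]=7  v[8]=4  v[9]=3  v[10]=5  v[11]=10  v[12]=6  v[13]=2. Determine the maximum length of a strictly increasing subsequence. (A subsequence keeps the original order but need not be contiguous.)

4

Let dp[i] be the length of the longest such subsequence ending at index i:
i:      1  2  3  4  5  6  7  8  9 10 11 12 13
v[i]:  12 13  1  8 11  9  7  4  3  5 10  6  2
dp:     1  2  1  2  3  3  2  2  2  3  4  4  2
Maximum dp value is 4.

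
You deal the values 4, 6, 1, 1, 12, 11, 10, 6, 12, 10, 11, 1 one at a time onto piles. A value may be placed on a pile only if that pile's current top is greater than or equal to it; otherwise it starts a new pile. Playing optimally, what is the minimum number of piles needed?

4

The minimum number of non-increasing subsequences covering a sequence equals the length of its longest strictly increasing subsequence.
LIS length is 4 (e.g. 4, 6, 11, 12), so 4 piles are needed.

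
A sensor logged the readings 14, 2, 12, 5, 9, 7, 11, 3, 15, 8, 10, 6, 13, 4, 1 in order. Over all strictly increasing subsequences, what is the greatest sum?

Let S[i] be the best sum of a strictly increasing subsequence ending at i:
i:      1  2  3  4  5  6  7  8  9 10 11 12 13 14 15
a[i]:  14  2 12  5  9  7 11  3 15  8 10  6 13  4  1
S:     14  2 14  7 16 14 27  5 42 22 32 13 45  9  1
Maximum is 45 (e.g. 2 + 5 + 7 + 8 + 10 + 13).

45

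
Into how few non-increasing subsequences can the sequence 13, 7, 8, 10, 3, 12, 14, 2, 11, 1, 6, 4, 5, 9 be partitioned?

5

Place each on the leftmost legal pile:
13 → new pile 1 (tops now [13])
7 → pile 1 (tops now [7])
8 → new pile 2 (tops now [7, 8])
10 → new pile 3 (tops now [7, 8, 10])
3 → pile 1 (tops now [3, 8, 10])
12 → new pile 4 (tops now [3, 8, 10, 12])
14 → new pile 5 (tops now [3, 8, 10, 12, 14])
2 → pile 1 (tops now [2, 8, 10, 12, 14])
11 → pile 4 (tops now [2, 8, 10, 11, 14])
1 → pile 1 (tops now [1, 8, 10, 11, 14])
6 → pile 2 (tops now [1, 6, 10, 11, 14])
4 → pile 2 (tops now [1, 4, 10, 11, 14])
5 → pile 3 (tops now [1, 4, 5, 11, 14])
9 → pile 4 (tops now [1, 4, 5, 9, 14])
Five piles.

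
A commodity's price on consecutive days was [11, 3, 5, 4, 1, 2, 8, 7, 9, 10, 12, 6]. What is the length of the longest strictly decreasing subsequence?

4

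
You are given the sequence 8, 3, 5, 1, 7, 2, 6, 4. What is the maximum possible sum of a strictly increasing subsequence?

15

Let S[i] be the best sum of a strictly increasing subsequence ending at i:
i:      1  2  3  4  5  6  7  8
a[i]:   8  3  5  1  7  2  6  4
S:      8  3  8  1 15  3 14  7
Maximum is 15 (e.g. 3 + 5 + 7).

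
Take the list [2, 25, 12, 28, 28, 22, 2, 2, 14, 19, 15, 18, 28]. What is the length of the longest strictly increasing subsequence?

6

Track the smallest tail for each achievable length (strict):
2 → extends → [2]
25 → extends → [2, 25]
12 → replaces 25 → [2, 12]
28 → extends → [2, 12, 28]
28 → already a tail → [2, 12, 28]
22 → replaces 28 → [2, 12, 22]
2 → already a tail → [2, 12, 22]
2 → already a tail → [2, 12, 22]
14 → replaces 22 → [2, 12, 14]
19 → extends → [2, 12, 14, 19]
15 → replaces 19 → [2, 12, 14, 15]
18 → extends → [2, 12, 14, 15, 18]
28 → extends → [2, 12, 14, 15, 18, 28]
Six tails, so the longest strictly increasing subsequence has length 6 (e.g. 2, 12, 14, 15, 18, 28).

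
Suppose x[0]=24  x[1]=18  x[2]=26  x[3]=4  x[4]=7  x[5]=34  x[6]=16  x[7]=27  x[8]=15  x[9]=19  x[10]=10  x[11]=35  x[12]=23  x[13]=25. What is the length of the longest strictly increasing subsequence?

6

Track the smallest tail for each achievable length (strict):
24 → extends → [24]
18 → replaces 24 → [18]
26 → extends → [18, 26]
4 → replaces 18 → [4, 26]
7 → replaces 26 → [4, 7]
34 → extends → [4, 7, 34]
16 → replaces 34 → [4, 7, 16]
27 → extends → [4, 7, 16, 27]
15 → replaces 16 → [4, 7, 15, 27]
19 → replaces 27 → [4, 7, 15, 19]
10 → replaces 15 → [4, 7, 10, 19]
35 → extends → [4, 7, 10, 19, 35]
23 → replaces 35 → [4, 7, 10, 19, 23]
25 → extends → [4, 7, 10, 19, 23, 25]
Six tails, so the longest strictly increasing subsequence has length 6 (e.g. 4, 7, 16, 19, 23, 25).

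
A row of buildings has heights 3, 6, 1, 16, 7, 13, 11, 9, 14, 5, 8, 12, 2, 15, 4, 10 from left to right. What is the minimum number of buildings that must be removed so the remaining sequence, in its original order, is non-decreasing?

Fewest deletions = n − (longest non-decreasing subsequence).
i:      1  2  3  4  5  6  7  8  9 10 11 12 13 14 15 16
a[i]:   3  6  1 16  7 13 11  9 14  5  8 12  2 15  4 10
dp:     1  2  1  3  3  4  4  4  5  2  4  5  2  6  3  5
max dp = 6, so deletions = 16 − 6 = 10.

10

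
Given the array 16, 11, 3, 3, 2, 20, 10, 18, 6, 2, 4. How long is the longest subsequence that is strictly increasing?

3

Track the smallest tail for each achievable length (strict):
16 → extends → [16]
11 → replaces 16 → [11]
3 → replaces 11 → [3]
3 → already a tail → [3]
2 → replaces 3 → [2]
20 → extends → [2, 20]
10 → replaces 20 → [2, 10]
18 → extends → [2, 10, 18]
6 → replaces 10 → [2, 6, 18]
2 → already a tail → [2, 6, 18]
4 → replaces 6 → [2, 4, 18]
Three tails, so the longest strictly increasing subsequence has length 3 (e.g. 3, 10, 18).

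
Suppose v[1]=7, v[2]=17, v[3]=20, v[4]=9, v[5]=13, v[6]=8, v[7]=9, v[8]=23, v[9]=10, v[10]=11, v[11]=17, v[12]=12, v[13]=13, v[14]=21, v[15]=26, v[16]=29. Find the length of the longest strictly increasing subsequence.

Track the smallest tail for each achievable length (strict):
7 → extends → [7]
17 → extends → [7, 17]
20 → extends → [7, 17, 20]
9 → replaces 17 → [7, 9, 20]
13 → replaces 20 → [7, 9, 13]
8 → replaces 9 → [7, 8, 13]
9 → replaces 13 → [7, 8, 9]
23 → extends → [7, 8, 9, 23]
10 → replaces 23 → [7, 8, 9, 10]
11 → extends → [7, 8, 9, 10, 11]
17 → extends → [7, 8, 9, 10, 11, 17]
12 → replaces 17 → [7, 8, 9, 10, 11, 12]
13 → extends → [7, 8, 9, 10, 11, 12, 13]
21 → extends → [7, 8, 9, 10, 11, 12, 13, 21]
26 → extends → [7, 8, 9, 10, 11, 12, 13, 21, 26]
29 → extends → [7, 8, 9, 10, 11, 12, 13, 21, 26, 29]
Ten tails, so the longest strictly increasing subsequence has length 10 (e.g. 7, 8, 9, 10, 11, 12, 13, 21, 26, 29).

10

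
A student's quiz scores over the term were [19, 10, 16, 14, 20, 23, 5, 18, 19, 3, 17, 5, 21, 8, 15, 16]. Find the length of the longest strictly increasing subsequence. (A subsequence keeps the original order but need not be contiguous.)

5

Track the smallest tail for each achievable length (strict):
19 → extends → [19]
10 → replaces 19 → [10]
16 → extends → [10, 16]
14 → replaces 16 → [10, 14]
20 → extends → [10, 14, 20]
23 → extends → [10, 14, 20, 23]
5 → replaces 10 → [5, 14, 20, 23]
18 → replaces 20 → [5, 14, 18, 23]
19 → replaces 23 → [5, 14, 18, 19]
3 → replaces 5 → [3, 14, 18, 19]
17 → replaces 18 → [3, 14, 17, 19]
5 → replaces 14 → [3, 5, 17, 19]
21 → extends → [3, 5, 17, 19, 21]
8 → replaces 17 → [3, 5, 8, 19, 21]
15 → replaces 19 → [3, 5, 8, 15, 21]
16 → replaces 21 → [3, 5, 8, 15, 16]
Five tails, so the longest strictly increasing subsequence has length 5 (e.g. 10, 16, 18, 19, 21).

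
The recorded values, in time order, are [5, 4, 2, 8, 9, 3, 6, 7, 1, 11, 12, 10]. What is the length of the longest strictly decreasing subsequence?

Let dp[i] be the longest strictly decreasing subsequence ending at i:
i:      1  2  3  4  5  6  7  8  9 10 11 12
a[i]:   5  4  2  8  9  3  6  7  1 11 12 10
dp:     1  2  3  1  1  3  2  2  4  1  1  2
Maximum is 4.

4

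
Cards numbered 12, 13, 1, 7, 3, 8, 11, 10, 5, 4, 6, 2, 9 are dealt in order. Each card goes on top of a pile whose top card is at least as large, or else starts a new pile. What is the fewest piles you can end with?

5

Place each on the leftmost legal pile:
12 → new pile 1 (tops now [12])
13 → new pile 2 (tops now [12, 13])
1 → pile 1 (tops now [1, 13])
7 → pile 2 (tops now [1, 7])
3 → pile 2 (tops now [1, 3])
8 → new pile 3 (tops now [1, 3, 8])
11 → new pile 4 (tops now [1, 3, 8, 11])
10 → pile 4 (tops now [1, 3, 8, 10])
5 → pile 3 (tops now [1, 3, 5, 10])
4 → pile 3 (tops now [1, 3, 4, 10])
6 → pile 4 (tops now [1, 3, 4, 6])
2 → pile 2 (tops now [1, 2, 4, 6])
9 → new pile 5 (tops now [1, 2, 4, 6, 9])
Five piles.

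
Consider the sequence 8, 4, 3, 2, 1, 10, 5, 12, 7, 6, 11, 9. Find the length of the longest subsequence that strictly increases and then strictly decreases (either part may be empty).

5

inc[i] = longest strictly increasing subsequence ending at i; dec[i] = longest strictly decreasing subsequence starting at i:
i:      1  2  3  4  5  6  7  8  9 10 11 12
a[i]:   8  4  3  2  1 10  5 12  7  6 11  9
inc:    1  1  1  1  1  2  2  3  3  3  4  4
dec:    5  4  3  2  1  3  1  3  2  1  2  1
Best peak at i=1 (value 8): inc=1, dec=5, length 1+5−1 = 5.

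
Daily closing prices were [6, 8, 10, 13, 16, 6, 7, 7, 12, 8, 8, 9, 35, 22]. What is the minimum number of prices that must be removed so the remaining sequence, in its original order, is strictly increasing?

8

Fewest deletions = n − (longest strictly increasing subsequence).
Patience tails:
6 → extends → [6]
8 → extends → [6, 8]
10 → extends → [6, 8, 10]
13 → extends → [6, 8, 10, 13]
16 → extends → [6, 8, 10, 13, 16]
6 → already a tail → [6, 8, 10, 13, 16]
7 → replaces 8 → [6, 7, 10, 13, 16]
7 → already a tail → [6, 7, 10, 13, 16]
12 → replaces 13 → [6, 7, 10, 12, 16]
8 → replaces 10 → [6, 7, 8, 12, 16]
8 → already a tail → [6, 7, 8, 12, 16]
9 → replaces 12 → [6, 7, 8, 9, 16]
35 → extends → [6, 7, 8, 9, 16, 35]
22 → replaces 35 → [6, 7, 8, 9, 16, 22]
Longest strictly increasing subsequence has length 6, so deletions = 14 − 6 = 8.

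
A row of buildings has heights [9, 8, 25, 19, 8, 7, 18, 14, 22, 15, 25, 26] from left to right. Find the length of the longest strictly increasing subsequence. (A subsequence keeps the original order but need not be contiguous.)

5

Track the smallest tail for each achievable length (strict):
9 → extends → [9]
8 → replaces 9 → [8]
25 → extends → [8, 25]
19 → replaces 25 → [8, 19]
8 → already a tail → [8, 19]
7 → replaces 8 → [7, 19]
18 → replaces 19 → [7, 18]
14 → replaces 18 → [7, 14]
22 → extends → [7, 14, 22]
15 → replaces 22 → [7, 14, 15]
25 → extends → [7, 14, 15, 25]
26 → extends → [7, 14, 15, 25, 26]
Five tails, so the longest strictly increasing subsequence has length 5 (e.g. 9, 19, 22, 25, 26).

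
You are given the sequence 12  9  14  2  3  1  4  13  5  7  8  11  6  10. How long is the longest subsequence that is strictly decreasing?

Negate each value so 'decreasing' becomes 'increasing', then run patience tails on the negated sequence:
-12 → extends → [-12]
-9 → extends → [-12, -9]
-14 → replaces -12 → [-14, -9]
-2 → extends → [-14, -9, -2]
-3 → replaces -2 → [-14, -9, -3]
-1 → extends → [-14, -9, -3, -1]
-4 → replaces -3 → [-14, -9, -4, -1]
-13 → replaces -9 → [-14, -13, -4, -1]
-5 → replaces -4 → [-14, -13, -5, -1]
-7 → replaces -5 → [-14, -13, -7, -1]
-8 → replaces -7 → [-14, -13, -8, -1]
-11 → replaces -8 → [-14, -13, -11, -1]
-6 → replaces -1 → [-14, -13, -11, -6]
-10 → replaces -6 → [-14, -13, -11, -10]
Four tails, so the longest strictly decreasing subsequence of the original has length 4.

4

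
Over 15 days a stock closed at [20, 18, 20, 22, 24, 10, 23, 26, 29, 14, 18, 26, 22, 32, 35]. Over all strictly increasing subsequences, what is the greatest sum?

Let S[i] be the best sum of a strictly increasing subsequence ending at i:
i:       1   2   3   4   5   6   7   8   9  10  11  12  13  14  15
a[i]:   20  18  20  22  24  10  23  26  29  14  18  26  22  32  35
S:      20  18  38  60  84  10  83 110 139  24  42 110  64 171 206
Maximum is 206 (e.g. 18 + 20 + 22 + 24 + 26 + 29 + 32 + 35).

206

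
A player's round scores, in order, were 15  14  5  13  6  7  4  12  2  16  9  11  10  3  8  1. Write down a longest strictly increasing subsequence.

Patience tails give the LIS length; then backtrack through the dp parents:
15 → extends → [15]
14 → replaces 15 → [14]
5 → replaces 14 → [5]
13 → extends → [5, 13]
6 → replaces 13 → [5, 6]
7 → extends → [5, 6, 7]
4 → replaces 5 → [4, 6, 7]
12 → extends → [4, 6, 7, 12]
2 → replaces 4 → [2, 6, 7, 12]
16 → extends → [2, 6, 7, 12, 16]
9 → replaces 12 → [2, 6, 7, 9, 16]
11 → replaces 16 → [2, 6, 7, 9, 11]
10 → replaces 11 → [2, 6, 7, 9, 10]
3 → replaces 6 → [2, 3, 7, 9, 10]
8 → replaces 9 → [2, 3, 7, 8, 10]
1 → replaces 2 → [1, 3, 7, 8, 10]
Length 5; one witness is 5, 6, 7, 12, 16.

5, 6, 7, 12, 16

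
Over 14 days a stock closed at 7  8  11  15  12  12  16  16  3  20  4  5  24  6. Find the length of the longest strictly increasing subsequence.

Let dp[i] be the length of the longest such subsequence ending at index i:
i:      1  2  3  4  5  6  7  8  9 10 11 12 13 14
a[i]:   7  8 11 15 12 12 16 16  3 20  4  5 24  6
dp:     1  2  3  4  4  4  5  5  1  6  2  3  7  4
Maximum dp value is 7.

7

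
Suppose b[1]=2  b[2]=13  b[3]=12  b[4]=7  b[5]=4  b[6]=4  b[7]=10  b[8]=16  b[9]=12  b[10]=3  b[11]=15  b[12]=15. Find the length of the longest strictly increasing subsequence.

Track the smallest tail for each achievable length (strict):
2 → extends → [2]
13 → extends → [2, 13]
12 → replaces 13 → [2, 12]
7 → replaces 12 → [2, 7]
4 → replaces 7 → [2, 4]
4 → already a tail → [2, 4]
10 → extends → [2, 4, 10]
16 → extends → [2, 4, 10, 16]
12 → replaces 16 → [2, 4, 10, 12]
3 → replaces 4 → [2, 3, 10, 12]
15 → extends → [2, 3, 10, 12, 15]
15 → already a tail → [2, 3, 10, 12, 15]
Five tails, so the longest strictly increasing subsequence has length 5 (e.g. 2, 7, 10, 12, 15).

5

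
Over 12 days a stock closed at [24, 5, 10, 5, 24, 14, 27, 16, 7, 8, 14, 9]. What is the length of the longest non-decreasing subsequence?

Track the smallest tail for each achievable length (allowing ties):
24 → extends → [24]
5 → replaces 24 → [5]
10 → extends → [5, 10]
5 → replaces 10 → [5, 5]
24 → extends → [5, 5, 24]
14 → replaces 24 → [5, 5, 14]
27 → extends → [5, 5, 14, 27]
16 → replaces 27 → [5, 5, 14, 16]
7 → replaces 14 → [5, 5, 7, 16]
8 → replaces 16 → [5, 5, 7, 8]
14 → extends → [5, 5, 7, 8, 14]
9 → replaces 14 → [5, 5, 7, 8, 9]
Five tails, so the longest non-decreasing subsequence has length 5 (e.g. 5, 5, 7, 8, 14).

5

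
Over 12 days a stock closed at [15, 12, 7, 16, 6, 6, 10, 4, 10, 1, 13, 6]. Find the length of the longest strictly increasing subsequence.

Let dp[i] be the length of the longest such subsequence ending at index i:
i:      1  2  3  4  5  6  7  8  9 10 11 12
a[i]:  15 12  7 16  6  6 10  4 10  1 13  6
dp:     1  1  1  2  1  1  2  1  2  1  3  2
Maximum dp value is 3.

3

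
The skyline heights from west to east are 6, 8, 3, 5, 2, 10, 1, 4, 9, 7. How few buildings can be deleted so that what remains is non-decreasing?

7

Fewest deletions = n − (longest non-decreasing subsequence).
Patience tails:
6 → extends → [6]
8 → extends → [6, 8]
3 → replaces 6 → [3, 8]
5 → replaces 8 → [3, 5]
2 → replaces 3 → [2, 5]
10 → extends → [2, 5, 10]
1 → replaces 2 → [1, 5, 10]
4 → replaces 5 → [1, 4, 10]
9 → replaces 10 → [1, 4, 9]
7 → replaces 9 → [1, 4, 7]
Longest non-decreasing subsequence has length 3, so deletions = 10 − 3 = 7.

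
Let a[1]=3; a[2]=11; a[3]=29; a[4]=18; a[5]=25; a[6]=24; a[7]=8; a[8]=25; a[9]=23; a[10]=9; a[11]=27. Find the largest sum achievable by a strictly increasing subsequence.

Let S[i] be the best sum of a strictly increasing subsequence ending at i:
i:       1   2   3   4   5   6   7   8   9  10  11
a[i]:    3  11  29  18  25  24   8  25  23   9  27
S:       3  14  43  32  57  56  11  81  55  20 108
Maximum is 108 (e.g. 3 + 11 + 18 + 24 + 25 + 27).

108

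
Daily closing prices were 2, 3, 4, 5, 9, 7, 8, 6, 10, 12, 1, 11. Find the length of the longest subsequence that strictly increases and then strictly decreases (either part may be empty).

inc[i] = longest strictly increasing subsequence ending at i; dec[i] = longest strictly decreasing subsequence starting at i:
i:      1  2  3  4  5  6  7  8  9 10 11 12
a[i]:   2  3  4  5  9  7  8  6 10 12  1 11
inc:    1  2  3  4  5  5  6  5  7  8  1  8
dec:    2  2  2  2  4  3  3  2  2  2  1  1
Best peak at i=10 (value 12): inc=8, dec=2, length 8+2−1 = 9.

9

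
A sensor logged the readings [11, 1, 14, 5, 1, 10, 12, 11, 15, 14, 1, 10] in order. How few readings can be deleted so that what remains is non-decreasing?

Fewest deletions = n − (longest non-decreasing subsequence).
i:      1  2  3  4  5  6  7  8  9 10 11 12
a[i]:  11  1 14  5  1 10 12 11 15 14  1 10
dp:     1  1  2  2  2  3  4  4  5  5  3  4
max dp = 5, so deletions = 12 − 5 = 7.

7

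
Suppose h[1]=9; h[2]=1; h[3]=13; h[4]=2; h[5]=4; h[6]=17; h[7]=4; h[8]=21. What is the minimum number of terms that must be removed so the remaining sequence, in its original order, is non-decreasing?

3

Fewest deletions = n − (longest non-decreasing subsequence).
i:      1  2  3  4  5  6  7  8
h[i]:   9  1 13  2  4 17  4 21
dp:     1  1  2  2  3  4  4  5
max dp = 5, so deletions = 8 − 5 = 3.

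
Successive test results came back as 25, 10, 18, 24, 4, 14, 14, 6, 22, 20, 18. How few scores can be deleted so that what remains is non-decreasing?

7

Fewest deletions = n − (longest non-decreasing subsequence).
Patience tails:
25 → extends → [25]
10 → replaces 25 → [10]
18 → extends → [10, 18]
24 → extends → [10, 18, 24]
4 → replaces 10 → [4, 18, 24]
14 → replaces 18 → [4, 14, 24]
14 → replaces 24 → [4, 14, 14]
6 → replaces 14 → [4, 6, 14]
22 → extends → [4, 6, 14, 22]
20 → replaces 22 → [4, 6, 14, 20]
18 → replaces 20 → [4, 6, 14, 18]
Longest non-decreasing subsequence has length 4, so deletions = 11 − 4 = 7.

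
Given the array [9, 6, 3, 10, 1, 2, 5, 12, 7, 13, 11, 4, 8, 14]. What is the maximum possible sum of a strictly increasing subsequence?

58

Let S[i] be the best sum of a strictly increasing subsequence ending at i:
i:      1  2  3  4  5  6  7  8  9 10 11 12 13 14
a[i]:   9  6  3 10  1  2  5 12  7 13 11  4  8 14
S:      9  6  3 19  1  3  8 31 15 44 30  7 23 58
Maximum is 58 (e.g. 9 + 10 + 12 + 13 + 14).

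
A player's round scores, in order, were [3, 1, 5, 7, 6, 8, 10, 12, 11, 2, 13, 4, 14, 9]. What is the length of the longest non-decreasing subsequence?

8

Let dp[i] be the length of the longest such subsequence ending at index i:
i:      1  2  3  4  5  6  7  8  9 10 11 12 13 14
a[i]:   3  1  5  7  6  8 10 12 11  2 13  4 14  9
dp:     1  1  2  3  3  4  5  6  6  2  7  3  8  5
Maximum dp value is 8.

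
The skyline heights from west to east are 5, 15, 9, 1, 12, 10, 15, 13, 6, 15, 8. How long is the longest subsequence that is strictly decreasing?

4

Let dp[i] be the longest strictly decreasing subsequence ending at i:
i:      1  2  3  4  5  6  7  8  9 10 11
a[i]:   5 15  9  1 12 10 15 13  6 15  8
dp:     1  1  2  3  2  3  1  2  4  1  4
Maximum is 4.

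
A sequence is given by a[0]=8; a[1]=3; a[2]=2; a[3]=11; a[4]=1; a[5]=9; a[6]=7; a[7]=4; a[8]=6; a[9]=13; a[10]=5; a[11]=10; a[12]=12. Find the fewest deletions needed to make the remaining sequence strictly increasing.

8

Fewest deletions = n − (longest strictly increasing subsequence).
i:      0  1  2  3  4  5  6  7  8  9 10 11 12
a[i]:   8  3  2 11  1  9  7  4  6 13  5 10 12
dp:     1  1  1  2  1  2  2  2  3  4  3  4  5
max dp = 5, so deletions = 13 − 5 = 8.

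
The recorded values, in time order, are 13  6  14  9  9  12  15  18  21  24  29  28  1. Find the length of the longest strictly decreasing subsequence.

Let dp[i] be the longest strictly decreasing subsequence ending at i:
i:      1  2  3  4  5  6  7  8  9 10 11 12 13
a[i]:  13  6 14  9  9 12 15 18 21 24 29 28  1
dp:     1  2  1  2  2  2  1  1  1  1  1  2  3
Maximum is 3.

3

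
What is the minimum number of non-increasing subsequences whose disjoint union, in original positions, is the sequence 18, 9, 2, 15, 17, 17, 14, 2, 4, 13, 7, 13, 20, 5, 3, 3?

The minimum number of non-increasing subsequences covering a sequence equals the length of its longest strictly increasing subsequence.
LIS length is 5 (e.g. 2, 4, 7, 13, 20), so 5 piles are needed.

5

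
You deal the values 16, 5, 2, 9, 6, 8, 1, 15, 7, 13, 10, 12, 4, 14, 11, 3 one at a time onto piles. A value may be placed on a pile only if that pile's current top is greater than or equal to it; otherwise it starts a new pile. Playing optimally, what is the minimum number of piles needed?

6

Place each on the leftmost legal pile:
16 → new pile 1 (tops now [16])
5 → pile 1 (tops now [5])
2 → pile 1 (tops now [2])
9 → new pile 2 (tops now [2, 9])
6 → pile 2 (tops now [2, 6])
8 → new pile 3 (tops now [2, 6, 8])
1 → pile 1 (tops now [1, 6, 8])
15 → new pile 4 (tops now [1, 6, 8, 15])
7 → pile 3 (tops now [1, 6, 7, 15])
13 → pile 4 (tops now [1, 6, 7, 13])
10 → pile 4 (tops now [1, 6, 7, 10])
12 → new pile 5 (tops now [1, 6, 7, 10, 12])
4 → pile 2 (tops now [1, 4, 7, 10, 12])
14 → new pile 6 (tops now [1, 4, 7, 10, 12, 14])
11 → pile 5 (tops now [1, 4, 7, 10, 11, 14])
3 → pile 2 (tops now [1, 3, 7, 10, 11, 14])
Six piles.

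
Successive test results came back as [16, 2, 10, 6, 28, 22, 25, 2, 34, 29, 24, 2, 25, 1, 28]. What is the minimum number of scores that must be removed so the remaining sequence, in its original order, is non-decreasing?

9

Fewest deletions = n − (longest non-decreasing subsequence).
Patience tails:
16 → extends → [16]
2 → replaces 16 → [2]
10 → extends → [2, 10]
6 → replaces 10 → [2, 6]
28 → extends → [2, 6, 28]
22 → replaces 28 → [2, 6, 22]
25 → extends → [2, 6, 22, 25]
2 → replaces 6 → [2, 2, 22, 25]
34 → extends → [2, 2, 22, 25, 34]
29 → replaces 34 → [2, 2, 22, 25, 29]
24 → replaces 25 → [2, 2, 22, 24, 29]
2 → replaces 22 → [2, 2, 2, 24, 29]
25 → replaces 29 → [2, 2, 2, 24, 25]
1 → replaces 2 → [1, 2, 2, 24, 25]
28 → extends → [1, 2, 2, 24, 25, 28]
Longest non-decreasing subsequence has length 6, so deletions = 15 − 6 = 9.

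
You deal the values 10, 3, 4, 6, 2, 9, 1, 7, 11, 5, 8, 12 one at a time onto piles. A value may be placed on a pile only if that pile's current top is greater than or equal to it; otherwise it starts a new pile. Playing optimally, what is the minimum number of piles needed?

The minimum number of non-increasing subsequences covering a sequence equals the length of its longest strictly increasing subsequence.
LIS length is 6 (e.g. 3, 4, 6, 9, 11, 12), so 6 piles are needed.

6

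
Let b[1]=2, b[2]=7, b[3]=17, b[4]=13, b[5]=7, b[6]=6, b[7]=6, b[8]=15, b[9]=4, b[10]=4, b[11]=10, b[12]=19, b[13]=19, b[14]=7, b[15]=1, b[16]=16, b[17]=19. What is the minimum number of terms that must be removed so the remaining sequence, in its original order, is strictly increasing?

Fewest deletions = n − (longest strictly increasing subsequence).
Patience tails:
2 → extends → [2]
7 → extends → [2, 7]
17 → extends → [2, 7, 17]
13 → replaces 17 → [2, 7, 13]
7 → already a tail → [2, 7, 13]
6 → replaces 7 → [2, 6, 13]
6 → already a tail → [2, 6, 13]
15 → extends → [2, 6, 13, 15]
4 → replaces 6 → [2, 4, 13, 15]
4 → already a tail → [2, 4, 13, 15]
10 → replaces 13 → [2, 4, 10, 15]
19 → extends → [2, 4, 10, 15, 19]
19 → already a tail → [2, 4, 10, 15, 19]
7 → replaces 10 → [2, 4, 7, 15, 19]
1 → replaces 2 → [1, 4, 7, 15, 19]
16 → replaces 19 → [1, 4, 7, 15, 16]
19 → extends → [1, 4, 7, 15, 16, 19]
Longest strictly increasing subsequence has length 6, so deletions = 17 − 6 = 11.

11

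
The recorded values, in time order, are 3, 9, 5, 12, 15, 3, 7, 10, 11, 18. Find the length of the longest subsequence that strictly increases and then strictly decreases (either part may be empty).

6

inc[i] = longest strictly increasing subsequence ending at i; dec[i] = longest strictly decreasing subsequence starting at i:
i:      1  2  3  4  5  6  7  8  9 10
a[i]:   3  9  5 12 15  3  7 10 11 18
inc:    1  2  2  3  4  1  3  4  5  6
dec:    1  3  2  2  2  1  1  1  1  1
Best peak at i=10 (value 18): inc=6, dec=1, length 6+1−1 = 6.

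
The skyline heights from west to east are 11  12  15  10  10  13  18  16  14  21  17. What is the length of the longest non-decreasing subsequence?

5

Let dp[i] be the length of the longest such subsequence ending at index i:
i:      1  2  3  4  5  6  7  8  9 10 11
a[i]:  11 12 15 10 10 13 18 16 14 21 17
dp:     1  2  3  1  2  3  4  4  4  5  5
Maximum dp value is 5.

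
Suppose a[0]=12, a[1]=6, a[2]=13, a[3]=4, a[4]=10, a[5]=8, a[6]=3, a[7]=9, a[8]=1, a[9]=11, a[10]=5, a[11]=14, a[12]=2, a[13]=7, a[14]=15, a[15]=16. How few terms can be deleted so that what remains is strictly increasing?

9

Fewest deletions = n − (longest strictly increasing subsequence).
i:      0  1  2  3  4  5  6  7  8  9 10 11 12 13 14 15
a[i]:  12  6 13  4 10  8  3  9  1 11  5 14  2  7 15 16
dp:     1  1  2  1  2  2  1  3  1  4  2  5  2  3  6  7
max dp = 7, so deletions = 16 − 7 = 9.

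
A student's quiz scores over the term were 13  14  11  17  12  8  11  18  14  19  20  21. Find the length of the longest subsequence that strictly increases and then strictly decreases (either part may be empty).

7

inc[i] = longest strictly increasing subsequence ending at i; dec[i] = longest strictly decreasing subsequence starting at i:
i:      1  2  3  4  5  6  7  8  9 10 11 12
a[i]:  13 14 11 17 12  8 11 18 14 19 20 21
inc:    1  2  1  3  2  1  2  4  3  5  6  7
dec:    3  3  2  3  2  1  1  2  1  1  1  1
Best peak at i=12 (value 21): inc=7, dec=1, length 7+1−1 = 7.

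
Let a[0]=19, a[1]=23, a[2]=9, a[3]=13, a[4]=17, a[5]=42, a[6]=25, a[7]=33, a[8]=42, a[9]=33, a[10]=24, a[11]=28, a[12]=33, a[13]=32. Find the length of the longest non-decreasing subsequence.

7

Let dp[i] be the length of the longest such subsequence ending at index i:
i:      0  1  2  3  4  5  6  7  8  9 10 11 12 13
a[i]:  19 23  9 13 17 42 25 33 42 33 24 28 33 32
dp:     1  2  1  2  3  4  4  5  6  6  4  5  7  6
Maximum dp value is 7.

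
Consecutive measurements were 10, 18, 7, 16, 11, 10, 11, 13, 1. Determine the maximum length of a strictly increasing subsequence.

4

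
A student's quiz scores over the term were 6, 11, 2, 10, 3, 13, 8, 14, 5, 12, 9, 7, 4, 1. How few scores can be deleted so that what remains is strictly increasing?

Fewest deletions = n − (longest strictly increasing subsequence).
Patience tails:
6 → extends → [6]
11 → extends → [6, 11]
2 → replaces 6 → [2, 11]
10 → replaces 11 → [2, 10]
3 → replaces 10 → [2, 3]
13 → extends → [2, 3, 13]
8 → replaces 13 → [2, 3, 8]
14 → extends → [2, 3, 8, 14]
5 → replaces 8 → [2, 3, 5, 14]
12 → replaces 14 → [2, 3, 5, 12]
9 → replaces 12 → [2, 3, 5, 9]
7 → replaces 9 → [2, 3, 5, 7]
4 → replaces 5 → [2, 3, 4, 7]
1 → replaces 2 → [1, 3, 4, 7]
Longest strictly increasing subsequence has length 4, so deletions = 14 − 4 = 10.

10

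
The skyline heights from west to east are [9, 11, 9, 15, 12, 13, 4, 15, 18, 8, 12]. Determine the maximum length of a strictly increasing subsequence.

Track the smallest tail for each achievable length (strict):
9 → extends → [9]
11 → extends → [9, 11]
9 → already a tail → [9, 11]
15 → extends → [9, 11, 15]
12 → replaces 15 → [9, 11, 12]
13 → extends → [9, 11, 12, 13]
4 → replaces 9 → [4, 11, 12, 13]
15 → extends → [4, 11, 12, 13, 15]
18 → extends → [4, 11, 12, 13, 15, 18]
8 → replaces 11 → [4, 8, 12, 13, 15, 18]
12 → already a tail → [4, 8, 12, 13, 15, 18]
Six tails, so the longest strictly increasing subsequence has length 6 (e.g. 9, 11, 12, 13, 15, 18).

6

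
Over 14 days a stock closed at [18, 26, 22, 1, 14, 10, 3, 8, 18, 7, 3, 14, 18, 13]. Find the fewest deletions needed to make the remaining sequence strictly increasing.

9

Fewest deletions = n − (longest strictly increasing subsequence).
Patience tails:
18 → extends → [18]
26 → extends → [18, 26]
22 → replaces 26 → [18, 22]
1 → replaces 18 → [1, 22]
14 → replaces 22 → [1, 14]
10 → replaces 14 → [1, 10]
3 → replaces 10 → [1, 3]
8 → extends → [1, 3, 8]
18 → extends → [1, 3, 8, 18]
7 → replaces 8 → [1, 3, 7, 18]
3 → already a tail → [1, 3, 7, 18]
14 → replaces 18 → [1, 3, 7, 14]
18 → extends → [1, 3, 7, 14, 18]
13 → replaces 14 → [1, 3, 7, 13, 18]
Longest strictly increasing subsequence has length 5, so deletions = 14 − 5 = 9.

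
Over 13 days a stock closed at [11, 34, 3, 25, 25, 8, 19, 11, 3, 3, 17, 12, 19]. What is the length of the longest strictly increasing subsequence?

5

Let dp[i] be the length of the longest such subsequence ending at index i:
i:      1  2  3  4  5  6  7  8  9 10 11 12 13
a[i]:  11 34  3 25 25  8 19 11  3  3 17 12 19
dp:     1  2  1  2  2  2  3  3  1  1  4  4  5
Maximum dp value is 5.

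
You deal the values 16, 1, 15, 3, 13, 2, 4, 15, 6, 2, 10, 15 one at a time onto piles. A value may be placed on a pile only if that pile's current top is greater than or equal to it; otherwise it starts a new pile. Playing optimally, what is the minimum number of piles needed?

The minimum number of non-increasing subsequences covering a sequence equals the length of its longest strictly increasing subsequence.
LIS length is 6 (e.g. 1, 3, 4, 6, 10, 15), so 6 piles are needed.

6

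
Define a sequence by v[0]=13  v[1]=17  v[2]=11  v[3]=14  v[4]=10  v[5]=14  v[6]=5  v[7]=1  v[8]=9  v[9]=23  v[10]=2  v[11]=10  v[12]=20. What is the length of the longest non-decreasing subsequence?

Track the smallest tail for each achievable length (allowing ties):
13 → extends → [13]
17 → extends → [13, 17]
11 → replaces 13 → [11, 17]
14 → replaces 17 → [11, 14]
10 → replaces 11 → [10, 14]
14 → extends → [10, 14, 14]
5 → replaces 10 → [5, 14, 14]
1 → replaces 5 → [1, 14, 14]
9 → replaces 14 → [1, 9, 14]
23 → extends → [1, 9, 14, 23]
2 → replaces 9 → [1, 2, 14, 23]
10 → replaces 14 → [1, 2, 10, 23]
20 → replaces 23 → [1, 2, 10, 20]
Four tails, so the longest non-decreasing subsequence has length 4 (e.g. 13, 14, 14, 23).

4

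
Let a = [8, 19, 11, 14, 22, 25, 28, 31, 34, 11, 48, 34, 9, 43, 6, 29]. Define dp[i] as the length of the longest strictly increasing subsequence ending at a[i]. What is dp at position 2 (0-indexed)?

2

dp[i] = 1 + max{dp[j] : j<i, a[j]<a[i]} (or 1 if no such j):
i:      0  1  2  3  4  5  6  7  8  9 10 11 12 13 14 15
a[i]:   8 19 11 14 22 25 28 31 34 11 48 34  9 43  6 29
dp:     1  2  2  3  4  5  6  7  8  2  9  8  2  9  1  7
At index 2 the value is 2.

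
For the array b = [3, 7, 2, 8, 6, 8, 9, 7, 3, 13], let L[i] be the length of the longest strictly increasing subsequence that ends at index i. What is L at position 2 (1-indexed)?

2

dp[i] = 1 + max{dp[j] : j<i, b[j]<b[i]} (or 1 if no such j):
i:      1  2  3  4  5  6  7  8  9 10
b[i]:   3  7  2  8  6  8  9  7  3 13
dp:     1  2  1  3  2  3  4  3  2  5
At index 2 the value is 2.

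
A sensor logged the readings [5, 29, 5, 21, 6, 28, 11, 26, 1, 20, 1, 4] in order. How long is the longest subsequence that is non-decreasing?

5

Track the smallest tail for each achievable length (allowing ties):
5 → extends → [5]
29 → extends → [5, 29]
5 → replaces 29 → [5, 5]
21 → extends → [5, 5, 21]
6 → replaces 21 → [5, 5, 6]
28 → extends → [5, 5, 6, 28]
11 → replaces 28 → [5, 5, 6, 11]
26 → extends → [5, 5, 6, 11, 26]
1 → replaces 5 → [1, 5, 6, 11, 26]
20 → replaces 26 → [1, 5, 6, 11, 20]
1 → replaces 5 → [1, 1, 6, 11, 20]
4 → replaces 6 → [1, 1, 4, 11, 20]
Five tails, so the longest non-decreasing subsequence has length 5 (e.g. 5, 5, 6, 11, 26).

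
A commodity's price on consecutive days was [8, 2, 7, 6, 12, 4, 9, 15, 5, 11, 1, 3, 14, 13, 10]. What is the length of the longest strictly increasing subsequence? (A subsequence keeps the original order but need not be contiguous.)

Let dp[i] be the length of the longest such subsequence ending at index i:
i:      1  2  3  4  5  6  7  8  9 10 11 12 13 14 15
a[i]:   8  2  7  6 12  4  9 15  5 11  1  3 14 13 10
dp:     1  1  2  2  3  2  3  4  3  4  1  2  5  5  4
Maximum dp value is 5.

5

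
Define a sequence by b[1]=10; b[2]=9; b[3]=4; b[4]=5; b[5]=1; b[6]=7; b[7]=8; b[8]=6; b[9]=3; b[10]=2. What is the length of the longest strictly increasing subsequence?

4

Let dp[i] be the length of the longest such subsequence ending at index i:
i:      1  2  3  4  5  6  7  8  9 10
b[i]:  10  9  4  5  1  7  8  6  3  2
dp:     1  1  1  2  1  3  4  3  2  2
Maximum dp value is 4.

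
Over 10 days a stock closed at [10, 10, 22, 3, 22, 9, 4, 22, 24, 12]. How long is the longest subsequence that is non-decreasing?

6

Track the smallest tail for each achievable length (allowing ties):
10 → extends → [10]
10 → extends → [10, 10]
22 → extends → [10, 10, 22]
3 → replaces 10 → [3, 10, 22]
22 → extends → [3, 10, 22, 22]
9 → replaces 10 → [3, 9, 22, 22]
4 → replaces 9 → [3, 4, 22, 22]
22 → extends → [3, 4, 22, 22, 22]
24 → extends → [3, 4, 22, 22, 22, 24]
12 → replaces 22 → [3, 4, 12, 22, 22, 24]
Six tails, so the longest non-decreasing subsequence has length 6 (e.g. 10, 10, 22, 22, 22, 24).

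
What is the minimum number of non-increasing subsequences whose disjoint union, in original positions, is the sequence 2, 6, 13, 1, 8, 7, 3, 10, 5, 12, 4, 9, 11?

5

The minimum number of non-increasing subsequences covering a sequence equals the length of its longest strictly increasing subsequence.
LIS length is 5 (e.g. 2, 6, 8, 10, 12), so 5 piles are needed.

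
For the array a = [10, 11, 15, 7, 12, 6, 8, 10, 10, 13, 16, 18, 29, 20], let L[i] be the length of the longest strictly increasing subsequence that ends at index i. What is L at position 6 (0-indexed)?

2

dp[i] = 1 + max{dp[j] : j<i, a[j]<a[i]} (or 1 if no such j):
i:      0  1  2  3  4  5  6  7  8  9 10 11 12 13
a[i]:  10 11 15  7 12  6  8 10 10 13 16 18 29 20
dp:     1  2  3  1  3  1  2  3  3  4  5  6  7  7
At index 6 the value is 2.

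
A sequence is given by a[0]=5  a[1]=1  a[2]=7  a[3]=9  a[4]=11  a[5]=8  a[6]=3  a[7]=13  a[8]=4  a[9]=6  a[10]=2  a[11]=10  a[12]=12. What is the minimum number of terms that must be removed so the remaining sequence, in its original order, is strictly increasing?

7

Fewest deletions = n − (longest strictly increasing subsequence).
i:      0  1  2  3  4  5  6  7  8  9 10 11 12
a[i]:   5  1  7  9 11  8  3 13  4  6  2 10 12
dp:     1  1  2  3  4  3  2  5  3  4  2  5  6
max dp = 6, so deletions = 13 − 6 = 7.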